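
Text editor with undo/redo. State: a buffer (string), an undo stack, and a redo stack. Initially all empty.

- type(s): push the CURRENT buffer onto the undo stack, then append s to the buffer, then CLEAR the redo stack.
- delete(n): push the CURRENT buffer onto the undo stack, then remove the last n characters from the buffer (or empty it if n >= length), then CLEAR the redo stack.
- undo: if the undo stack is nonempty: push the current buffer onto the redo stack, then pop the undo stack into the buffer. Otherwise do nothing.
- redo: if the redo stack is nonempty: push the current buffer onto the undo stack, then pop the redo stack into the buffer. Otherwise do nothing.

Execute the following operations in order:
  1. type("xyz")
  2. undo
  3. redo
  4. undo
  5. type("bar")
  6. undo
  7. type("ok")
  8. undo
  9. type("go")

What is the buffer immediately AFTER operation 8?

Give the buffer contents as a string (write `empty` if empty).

After op 1 (type): buf='xyz' undo_depth=1 redo_depth=0
After op 2 (undo): buf='(empty)' undo_depth=0 redo_depth=1
After op 3 (redo): buf='xyz' undo_depth=1 redo_depth=0
After op 4 (undo): buf='(empty)' undo_depth=0 redo_depth=1
After op 5 (type): buf='bar' undo_depth=1 redo_depth=0
After op 6 (undo): buf='(empty)' undo_depth=0 redo_depth=1
After op 7 (type): buf='ok' undo_depth=1 redo_depth=0
After op 8 (undo): buf='(empty)' undo_depth=0 redo_depth=1

Answer: empty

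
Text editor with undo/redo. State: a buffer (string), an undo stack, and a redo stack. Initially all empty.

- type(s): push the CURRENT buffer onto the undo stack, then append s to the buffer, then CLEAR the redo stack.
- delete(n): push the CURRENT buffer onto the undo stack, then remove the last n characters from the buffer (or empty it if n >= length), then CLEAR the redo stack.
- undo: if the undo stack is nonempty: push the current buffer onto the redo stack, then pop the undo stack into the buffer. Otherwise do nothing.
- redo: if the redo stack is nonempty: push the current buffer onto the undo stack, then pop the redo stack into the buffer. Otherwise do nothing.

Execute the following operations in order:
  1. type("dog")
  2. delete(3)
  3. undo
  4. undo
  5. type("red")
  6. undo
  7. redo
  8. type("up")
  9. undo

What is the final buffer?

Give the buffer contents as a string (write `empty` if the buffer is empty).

After op 1 (type): buf='dog' undo_depth=1 redo_depth=0
After op 2 (delete): buf='(empty)' undo_depth=2 redo_depth=0
After op 3 (undo): buf='dog' undo_depth=1 redo_depth=1
After op 4 (undo): buf='(empty)' undo_depth=0 redo_depth=2
After op 5 (type): buf='red' undo_depth=1 redo_depth=0
After op 6 (undo): buf='(empty)' undo_depth=0 redo_depth=1
After op 7 (redo): buf='red' undo_depth=1 redo_depth=0
After op 8 (type): buf='redup' undo_depth=2 redo_depth=0
After op 9 (undo): buf='red' undo_depth=1 redo_depth=1

Answer: red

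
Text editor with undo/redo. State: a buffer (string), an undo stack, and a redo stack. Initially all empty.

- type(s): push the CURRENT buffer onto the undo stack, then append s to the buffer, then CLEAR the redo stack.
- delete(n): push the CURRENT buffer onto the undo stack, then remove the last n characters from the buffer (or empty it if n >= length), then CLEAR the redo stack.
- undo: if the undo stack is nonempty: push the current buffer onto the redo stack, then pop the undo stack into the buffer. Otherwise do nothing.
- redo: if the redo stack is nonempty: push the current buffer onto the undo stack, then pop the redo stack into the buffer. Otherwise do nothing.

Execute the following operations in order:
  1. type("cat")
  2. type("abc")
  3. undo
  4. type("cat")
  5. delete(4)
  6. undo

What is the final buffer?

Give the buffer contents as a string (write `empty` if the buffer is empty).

After op 1 (type): buf='cat' undo_depth=1 redo_depth=0
After op 2 (type): buf='catabc' undo_depth=2 redo_depth=0
After op 3 (undo): buf='cat' undo_depth=1 redo_depth=1
After op 4 (type): buf='catcat' undo_depth=2 redo_depth=0
After op 5 (delete): buf='ca' undo_depth=3 redo_depth=0
After op 6 (undo): buf='catcat' undo_depth=2 redo_depth=1

Answer: catcat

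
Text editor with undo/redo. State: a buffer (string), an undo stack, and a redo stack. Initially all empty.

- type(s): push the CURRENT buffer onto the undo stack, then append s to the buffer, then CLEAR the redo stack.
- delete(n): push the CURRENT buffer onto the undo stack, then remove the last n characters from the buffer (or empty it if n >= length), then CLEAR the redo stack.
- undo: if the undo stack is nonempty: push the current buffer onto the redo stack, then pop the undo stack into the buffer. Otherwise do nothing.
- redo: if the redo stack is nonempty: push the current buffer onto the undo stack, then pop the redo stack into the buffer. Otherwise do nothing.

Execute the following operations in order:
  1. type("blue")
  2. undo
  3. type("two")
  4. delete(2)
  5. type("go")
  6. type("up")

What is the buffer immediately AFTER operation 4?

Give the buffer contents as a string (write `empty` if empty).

Answer: t

Derivation:
After op 1 (type): buf='blue' undo_depth=1 redo_depth=0
After op 2 (undo): buf='(empty)' undo_depth=0 redo_depth=1
After op 3 (type): buf='two' undo_depth=1 redo_depth=0
After op 4 (delete): buf='t' undo_depth=2 redo_depth=0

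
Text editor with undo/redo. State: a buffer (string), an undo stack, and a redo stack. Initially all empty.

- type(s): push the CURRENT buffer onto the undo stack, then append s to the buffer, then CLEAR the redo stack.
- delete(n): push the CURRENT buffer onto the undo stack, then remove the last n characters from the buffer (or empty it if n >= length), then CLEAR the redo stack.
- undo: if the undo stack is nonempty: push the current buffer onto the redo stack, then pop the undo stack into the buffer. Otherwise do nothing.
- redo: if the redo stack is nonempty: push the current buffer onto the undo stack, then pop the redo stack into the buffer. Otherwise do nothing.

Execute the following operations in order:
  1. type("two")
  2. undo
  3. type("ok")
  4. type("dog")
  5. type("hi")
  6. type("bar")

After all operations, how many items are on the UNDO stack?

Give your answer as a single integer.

Answer: 4

Derivation:
After op 1 (type): buf='two' undo_depth=1 redo_depth=0
After op 2 (undo): buf='(empty)' undo_depth=0 redo_depth=1
After op 3 (type): buf='ok' undo_depth=1 redo_depth=0
After op 4 (type): buf='okdog' undo_depth=2 redo_depth=0
After op 5 (type): buf='okdoghi' undo_depth=3 redo_depth=0
After op 6 (type): buf='okdoghibar' undo_depth=4 redo_depth=0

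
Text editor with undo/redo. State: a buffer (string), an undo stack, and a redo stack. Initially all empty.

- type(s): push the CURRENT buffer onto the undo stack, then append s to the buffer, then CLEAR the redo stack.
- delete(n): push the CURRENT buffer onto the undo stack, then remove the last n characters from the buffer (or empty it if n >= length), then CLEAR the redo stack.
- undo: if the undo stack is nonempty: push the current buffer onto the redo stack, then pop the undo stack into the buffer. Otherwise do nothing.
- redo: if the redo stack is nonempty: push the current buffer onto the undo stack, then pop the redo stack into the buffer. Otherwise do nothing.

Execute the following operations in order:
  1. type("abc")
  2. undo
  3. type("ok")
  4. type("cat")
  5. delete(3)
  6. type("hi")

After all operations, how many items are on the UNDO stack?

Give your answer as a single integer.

After op 1 (type): buf='abc' undo_depth=1 redo_depth=0
After op 2 (undo): buf='(empty)' undo_depth=0 redo_depth=1
After op 3 (type): buf='ok' undo_depth=1 redo_depth=0
After op 4 (type): buf='okcat' undo_depth=2 redo_depth=0
After op 5 (delete): buf='ok' undo_depth=3 redo_depth=0
After op 6 (type): buf='okhi' undo_depth=4 redo_depth=0

Answer: 4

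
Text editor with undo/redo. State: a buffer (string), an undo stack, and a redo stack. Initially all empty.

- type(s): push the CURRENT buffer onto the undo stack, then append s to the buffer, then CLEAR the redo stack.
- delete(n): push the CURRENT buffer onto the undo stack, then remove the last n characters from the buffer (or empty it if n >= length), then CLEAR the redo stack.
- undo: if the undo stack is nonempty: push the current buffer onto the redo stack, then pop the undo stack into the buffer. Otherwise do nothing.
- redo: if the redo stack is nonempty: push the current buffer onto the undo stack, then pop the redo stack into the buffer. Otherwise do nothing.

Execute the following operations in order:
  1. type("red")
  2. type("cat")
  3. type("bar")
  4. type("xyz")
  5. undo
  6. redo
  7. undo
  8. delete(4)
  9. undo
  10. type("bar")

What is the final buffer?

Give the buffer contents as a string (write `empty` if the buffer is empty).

After op 1 (type): buf='red' undo_depth=1 redo_depth=0
After op 2 (type): buf='redcat' undo_depth=2 redo_depth=0
After op 3 (type): buf='redcatbar' undo_depth=3 redo_depth=0
After op 4 (type): buf='redcatbarxyz' undo_depth=4 redo_depth=0
After op 5 (undo): buf='redcatbar' undo_depth=3 redo_depth=1
After op 6 (redo): buf='redcatbarxyz' undo_depth=4 redo_depth=0
After op 7 (undo): buf='redcatbar' undo_depth=3 redo_depth=1
After op 8 (delete): buf='redca' undo_depth=4 redo_depth=0
After op 9 (undo): buf='redcatbar' undo_depth=3 redo_depth=1
After op 10 (type): buf='redcatbarbar' undo_depth=4 redo_depth=0

Answer: redcatbarbar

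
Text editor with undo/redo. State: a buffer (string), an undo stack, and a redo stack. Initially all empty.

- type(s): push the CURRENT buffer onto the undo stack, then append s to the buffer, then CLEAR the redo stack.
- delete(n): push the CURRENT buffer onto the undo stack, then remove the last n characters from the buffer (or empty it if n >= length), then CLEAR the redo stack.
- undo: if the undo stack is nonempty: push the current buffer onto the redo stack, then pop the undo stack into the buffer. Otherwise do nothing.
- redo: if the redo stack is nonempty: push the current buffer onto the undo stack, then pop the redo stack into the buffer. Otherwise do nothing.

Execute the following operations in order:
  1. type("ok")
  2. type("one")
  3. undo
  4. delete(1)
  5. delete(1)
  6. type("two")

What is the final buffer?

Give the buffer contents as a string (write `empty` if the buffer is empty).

After op 1 (type): buf='ok' undo_depth=1 redo_depth=0
After op 2 (type): buf='okone' undo_depth=2 redo_depth=0
After op 3 (undo): buf='ok' undo_depth=1 redo_depth=1
After op 4 (delete): buf='o' undo_depth=2 redo_depth=0
After op 5 (delete): buf='(empty)' undo_depth=3 redo_depth=0
After op 6 (type): buf='two' undo_depth=4 redo_depth=0

Answer: two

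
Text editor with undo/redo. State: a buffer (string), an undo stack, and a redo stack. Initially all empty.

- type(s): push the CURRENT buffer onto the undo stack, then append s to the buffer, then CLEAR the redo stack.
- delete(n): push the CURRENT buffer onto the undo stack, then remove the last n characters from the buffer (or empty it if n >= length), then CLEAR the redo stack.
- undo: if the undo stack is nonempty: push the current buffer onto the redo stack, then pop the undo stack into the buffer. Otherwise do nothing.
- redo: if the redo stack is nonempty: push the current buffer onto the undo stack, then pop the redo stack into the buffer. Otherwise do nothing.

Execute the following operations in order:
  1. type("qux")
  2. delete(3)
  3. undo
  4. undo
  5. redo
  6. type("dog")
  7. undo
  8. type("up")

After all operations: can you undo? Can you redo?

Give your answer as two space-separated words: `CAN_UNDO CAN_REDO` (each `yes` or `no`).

After op 1 (type): buf='qux' undo_depth=1 redo_depth=0
After op 2 (delete): buf='(empty)' undo_depth=2 redo_depth=0
After op 3 (undo): buf='qux' undo_depth=1 redo_depth=1
After op 4 (undo): buf='(empty)' undo_depth=0 redo_depth=2
After op 5 (redo): buf='qux' undo_depth=1 redo_depth=1
After op 6 (type): buf='quxdog' undo_depth=2 redo_depth=0
After op 7 (undo): buf='qux' undo_depth=1 redo_depth=1
After op 8 (type): buf='quxup' undo_depth=2 redo_depth=0

Answer: yes no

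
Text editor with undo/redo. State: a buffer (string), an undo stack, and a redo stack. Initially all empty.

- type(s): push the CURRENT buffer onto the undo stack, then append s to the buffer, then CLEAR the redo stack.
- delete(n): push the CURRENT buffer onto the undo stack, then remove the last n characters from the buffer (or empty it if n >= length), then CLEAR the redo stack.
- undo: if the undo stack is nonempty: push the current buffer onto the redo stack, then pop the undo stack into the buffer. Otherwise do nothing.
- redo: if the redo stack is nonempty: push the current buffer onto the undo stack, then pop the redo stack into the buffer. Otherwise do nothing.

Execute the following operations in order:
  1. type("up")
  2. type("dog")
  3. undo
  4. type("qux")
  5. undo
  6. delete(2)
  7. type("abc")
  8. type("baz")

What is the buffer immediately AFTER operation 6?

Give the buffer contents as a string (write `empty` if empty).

Answer: empty

Derivation:
After op 1 (type): buf='up' undo_depth=1 redo_depth=0
After op 2 (type): buf='updog' undo_depth=2 redo_depth=0
After op 3 (undo): buf='up' undo_depth=1 redo_depth=1
After op 4 (type): buf='upqux' undo_depth=2 redo_depth=0
After op 5 (undo): buf='up' undo_depth=1 redo_depth=1
After op 6 (delete): buf='(empty)' undo_depth=2 redo_depth=0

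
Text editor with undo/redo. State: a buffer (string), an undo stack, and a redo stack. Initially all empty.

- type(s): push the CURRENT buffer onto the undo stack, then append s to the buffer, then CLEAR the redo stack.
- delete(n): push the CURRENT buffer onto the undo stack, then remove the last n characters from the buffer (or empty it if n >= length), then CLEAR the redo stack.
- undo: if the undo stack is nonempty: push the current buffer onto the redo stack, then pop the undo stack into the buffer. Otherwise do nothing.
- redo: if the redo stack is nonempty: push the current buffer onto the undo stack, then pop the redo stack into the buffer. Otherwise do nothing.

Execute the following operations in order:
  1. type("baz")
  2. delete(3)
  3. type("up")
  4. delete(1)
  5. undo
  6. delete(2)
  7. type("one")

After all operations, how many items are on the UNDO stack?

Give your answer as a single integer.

After op 1 (type): buf='baz' undo_depth=1 redo_depth=0
After op 2 (delete): buf='(empty)' undo_depth=2 redo_depth=0
After op 3 (type): buf='up' undo_depth=3 redo_depth=0
After op 4 (delete): buf='u' undo_depth=4 redo_depth=0
After op 5 (undo): buf='up' undo_depth=3 redo_depth=1
After op 6 (delete): buf='(empty)' undo_depth=4 redo_depth=0
After op 7 (type): buf='one' undo_depth=5 redo_depth=0

Answer: 5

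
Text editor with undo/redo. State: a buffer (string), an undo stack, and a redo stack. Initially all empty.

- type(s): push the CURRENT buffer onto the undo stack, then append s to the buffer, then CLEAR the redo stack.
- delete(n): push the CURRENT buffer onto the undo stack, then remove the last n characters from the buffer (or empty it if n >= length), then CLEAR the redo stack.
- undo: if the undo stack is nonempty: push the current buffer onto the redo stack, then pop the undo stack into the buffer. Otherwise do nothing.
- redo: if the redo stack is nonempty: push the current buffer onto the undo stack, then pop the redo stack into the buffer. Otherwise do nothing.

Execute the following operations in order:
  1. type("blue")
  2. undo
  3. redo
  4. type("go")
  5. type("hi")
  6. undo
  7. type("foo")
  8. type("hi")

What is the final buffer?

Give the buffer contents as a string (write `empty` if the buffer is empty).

Answer: bluegofoohi

Derivation:
After op 1 (type): buf='blue' undo_depth=1 redo_depth=0
After op 2 (undo): buf='(empty)' undo_depth=0 redo_depth=1
After op 3 (redo): buf='blue' undo_depth=1 redo_depth=0
After op 4 (type): buf='bluego' undo_depth=2 redo_depth=0
After op 5 (type): buf='bluegohi' undo_depth=3 redo_depth=0
After op 6 (undo): buf='bluego' undo_depth=2 redo_depth=1
After op 7 (type): buf='bluegofoo' undo_depth=3 redo_depth=0
After op 8 (type): buf='bluegofoohi' undo_depth=4 redo_depth=0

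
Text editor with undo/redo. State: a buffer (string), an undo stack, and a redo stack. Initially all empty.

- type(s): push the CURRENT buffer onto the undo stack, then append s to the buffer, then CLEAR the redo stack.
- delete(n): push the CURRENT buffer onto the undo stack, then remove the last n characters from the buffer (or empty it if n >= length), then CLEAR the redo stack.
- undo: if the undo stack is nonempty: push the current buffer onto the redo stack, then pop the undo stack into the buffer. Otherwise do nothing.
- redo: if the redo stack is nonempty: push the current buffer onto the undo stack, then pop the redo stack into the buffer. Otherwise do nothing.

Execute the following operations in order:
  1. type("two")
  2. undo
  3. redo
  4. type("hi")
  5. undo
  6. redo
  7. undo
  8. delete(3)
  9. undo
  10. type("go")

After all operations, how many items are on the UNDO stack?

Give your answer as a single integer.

After op 1 (type): buf='two' undo_depth=1 redo_depth=0
After op 2 (undo): buf='(empty)' undo_depth=0 redo_depth=1
After op 3 (redo): buf='two' undo_depth=1 redo_depth=0
After op 4 (type): buf='twohi' undo_depth=2 redo_depth=0
After op 5 (undo): buf='two' undo_depth=1 redo_depth=1
After op 6 (redo): buf='twohi' undo_depth=2 redo_depth=0
After op 7 (undo): buf='two' undo_depth=1 redo_depth=1
After op 8 (delete): buf='(empty)' undo_depth=2 redo_depth=0
After op 9 (undo): buf='two' undo_depth=1 redo_depth=1
After op 10 (type): buf='twogo' undo_depth=2 redo_depth=0

Answer: 2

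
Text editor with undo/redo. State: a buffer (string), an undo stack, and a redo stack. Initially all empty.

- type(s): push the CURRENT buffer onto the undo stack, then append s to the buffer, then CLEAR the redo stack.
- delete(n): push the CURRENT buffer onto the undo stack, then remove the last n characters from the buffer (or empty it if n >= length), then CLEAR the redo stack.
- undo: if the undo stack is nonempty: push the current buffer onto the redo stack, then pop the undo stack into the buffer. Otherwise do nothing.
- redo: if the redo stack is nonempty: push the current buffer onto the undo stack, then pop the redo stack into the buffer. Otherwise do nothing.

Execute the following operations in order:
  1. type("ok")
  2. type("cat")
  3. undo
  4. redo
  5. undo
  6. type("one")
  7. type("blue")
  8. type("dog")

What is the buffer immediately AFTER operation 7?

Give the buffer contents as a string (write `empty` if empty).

Answer: okoneblue

Derivation:
After op 1 (type): buf='ok' undo_depth=1 redo_depth=0
After op 2 (type): buf='okcat' undo_depth=2 redo_depth=0
After op 3 (undo): buf='ok' undo_depth=1 redo_depth=1
After op 4 (redo): buf='okcat' undo_depth=2 redo_depth=0
After op 5 (undo): buf='ok' undo_depth=1 redo_depth=1
After op 6 (type): buf='okone' undo_depth=2 redo_depth=0
After op 7 (type): buf='okoneblue' undo_depth=3 redo_depth=0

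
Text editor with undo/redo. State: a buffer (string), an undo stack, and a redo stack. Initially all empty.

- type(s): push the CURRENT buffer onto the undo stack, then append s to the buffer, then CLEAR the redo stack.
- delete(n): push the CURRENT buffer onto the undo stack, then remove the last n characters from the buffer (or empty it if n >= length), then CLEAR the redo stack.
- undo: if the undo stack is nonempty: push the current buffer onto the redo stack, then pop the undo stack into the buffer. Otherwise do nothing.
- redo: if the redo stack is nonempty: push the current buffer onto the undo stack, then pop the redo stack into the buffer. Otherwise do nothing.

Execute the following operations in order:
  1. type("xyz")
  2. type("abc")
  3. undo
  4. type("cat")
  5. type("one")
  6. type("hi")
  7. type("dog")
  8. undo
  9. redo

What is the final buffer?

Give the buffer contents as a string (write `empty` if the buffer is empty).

After op 1 (type): buf='xyz' undo_depth=1 redo_depth=0
After op 2 (type): buf='xyzabc' undo_depth=2 redo_depth=0
After op 3 (undo): buf='xyz' undo_depth=1 redo_depth=1
After op 4 (type): buf='xyzcat' undo_depth=2 redo_depth=0
After op 5 (type): buf='xyzcatone' undo_depth=3 redo_depth=0
After op 6 (type): buf='xyzcatonehi' undo_depth=4 redo_depth=0
After op 7 (type): buf='xyzcatonehidog' undo_depth=5 redo_depth=0
After op 8 (undo): buf='xyzcatonehi' undo_depth=4 redo_depth=1
After op 9 (redo): buf='xyzcatonehidog' undo_depth=5 redo_depth=0

Answer: xyzcatonehidog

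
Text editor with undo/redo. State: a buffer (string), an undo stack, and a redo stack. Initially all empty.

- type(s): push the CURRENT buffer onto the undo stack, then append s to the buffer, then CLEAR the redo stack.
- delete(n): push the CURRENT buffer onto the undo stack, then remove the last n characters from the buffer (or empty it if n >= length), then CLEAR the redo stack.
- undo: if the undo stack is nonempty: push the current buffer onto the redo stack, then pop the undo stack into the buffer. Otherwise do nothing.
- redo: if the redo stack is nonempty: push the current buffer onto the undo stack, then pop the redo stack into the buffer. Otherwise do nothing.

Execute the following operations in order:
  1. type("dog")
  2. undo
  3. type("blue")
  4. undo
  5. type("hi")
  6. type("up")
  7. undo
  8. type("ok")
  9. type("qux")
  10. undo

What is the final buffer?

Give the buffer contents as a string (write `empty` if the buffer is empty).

Answer: hiok

Derivation:
After op 1 (type): buf='dog' undo_depth=1 redo_depth=0
After op 2 (undo): buf='(empty)' undo_depth=0 redo_depth=1
After op 3 (type): buf='blue' undo_depth=1 redo_depth=0
After op 4 (undo): buf='(empty)' undo_depth=0 redo_depth=1
After op 5 (type): buf='hi' undo_depth=1 redo_depth=0
After op 6 (type): buf='hiup' undo_depth=2 redo_depth=0
After op 7 (undo): buf='hi' undo_depth=1 redo_depth=1
After op 8 (type): buf='hiok' undo_depth=2 redo_depth=0
After op 9 (type): buf='hiokqux' undo_depth=3 redo_depth=0
After op 10 (undo): buf='hiok' undo_depth=2 redo_depth=1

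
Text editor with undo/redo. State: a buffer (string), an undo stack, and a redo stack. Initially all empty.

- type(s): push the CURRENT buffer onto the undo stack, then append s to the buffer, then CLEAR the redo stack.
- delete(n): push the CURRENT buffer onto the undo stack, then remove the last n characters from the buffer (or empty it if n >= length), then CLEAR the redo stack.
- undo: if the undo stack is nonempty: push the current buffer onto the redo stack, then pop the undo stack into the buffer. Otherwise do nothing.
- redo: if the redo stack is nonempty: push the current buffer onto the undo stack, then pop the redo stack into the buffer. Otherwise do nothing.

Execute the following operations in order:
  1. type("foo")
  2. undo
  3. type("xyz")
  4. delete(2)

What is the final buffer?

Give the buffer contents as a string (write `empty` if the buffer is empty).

Answer: x

Derivation:
After op 1 (type): buf='foo' undo_depth=1 redo_depth=0
After op 2 (undo): buf='(empty)' undo_depth=0 redo_depth=1
After op 3 (type): buf='xyz' undo_depth=1 redo_depth=0
After op 4 (delete): buf='x' undo_depth=2 redo_depth=0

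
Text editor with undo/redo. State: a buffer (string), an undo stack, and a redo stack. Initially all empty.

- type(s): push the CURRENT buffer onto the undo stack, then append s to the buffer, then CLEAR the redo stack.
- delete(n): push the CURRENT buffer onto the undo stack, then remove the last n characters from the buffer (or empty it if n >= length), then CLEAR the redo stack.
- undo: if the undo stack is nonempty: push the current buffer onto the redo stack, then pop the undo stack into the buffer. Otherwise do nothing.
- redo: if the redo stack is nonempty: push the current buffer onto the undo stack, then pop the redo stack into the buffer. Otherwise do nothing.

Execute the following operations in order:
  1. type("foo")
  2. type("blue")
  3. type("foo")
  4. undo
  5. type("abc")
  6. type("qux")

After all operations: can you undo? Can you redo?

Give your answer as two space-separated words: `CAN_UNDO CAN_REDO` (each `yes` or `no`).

Answer: yes no

Derivation:
After op 1 (type): buf='foo' undo_depth=1 redo_depth=0
After op 2 (type): buf='fooblue' undo_depth=2 redo_depth=0
After op 3 (type): buf='foobluefoo' undo_depth=3 redo_depth=0
After op 4 (undo): buf='fooblue' undo_depth=2 redo_depth=1
After op 5 (type): buf='fooblueabc' undo_depth=3 redo_depth=0
After op 6 (type): buf='fooblueabcqux' undo_depth=4 redo_depth=0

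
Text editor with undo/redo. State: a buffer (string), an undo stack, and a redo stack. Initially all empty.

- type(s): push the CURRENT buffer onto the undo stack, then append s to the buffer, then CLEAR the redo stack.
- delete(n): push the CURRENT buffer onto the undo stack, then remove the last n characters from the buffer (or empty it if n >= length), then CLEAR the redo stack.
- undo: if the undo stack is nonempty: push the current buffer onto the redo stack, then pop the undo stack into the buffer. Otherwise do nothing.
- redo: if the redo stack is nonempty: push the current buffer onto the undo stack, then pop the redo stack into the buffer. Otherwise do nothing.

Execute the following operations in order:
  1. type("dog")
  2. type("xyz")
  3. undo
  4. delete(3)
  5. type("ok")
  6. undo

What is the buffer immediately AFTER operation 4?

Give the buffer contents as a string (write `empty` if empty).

Answer: empty

Derivation:
After op 1 (type): buf='dog' undo_depth=1 redo_depth=0
After op 2 (type): buf='dogxyz' undo_depth=2 redo_depth=0
After op 3 (undo): buf='dog' undo_depth=1 redo_depth=1
After op 4 (delete): buf='(empty)' undo_depth=2 redo_depth=0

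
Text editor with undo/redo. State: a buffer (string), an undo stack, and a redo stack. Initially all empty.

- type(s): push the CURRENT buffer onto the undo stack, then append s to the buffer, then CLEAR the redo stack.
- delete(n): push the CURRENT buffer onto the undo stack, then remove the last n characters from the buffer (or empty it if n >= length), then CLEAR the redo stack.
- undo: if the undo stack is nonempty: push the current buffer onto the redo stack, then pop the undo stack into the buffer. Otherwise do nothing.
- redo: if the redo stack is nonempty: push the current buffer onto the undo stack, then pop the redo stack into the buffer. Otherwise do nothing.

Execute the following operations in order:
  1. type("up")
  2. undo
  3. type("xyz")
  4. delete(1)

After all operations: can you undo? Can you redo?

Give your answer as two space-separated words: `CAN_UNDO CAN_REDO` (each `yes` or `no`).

Answer: yes no

Derivation:
After op 1 (type): buf='up' undo_depth=1 redo_depth=0
After op 2 (undo): buf='(empty)' undo_depth=0 redo_depth=1
After op 3 (type): buf='xyz' undo_depth=1 redo_depth=0
After op 4 (delete): buf='xy' undo_depth=2 redo_depth=0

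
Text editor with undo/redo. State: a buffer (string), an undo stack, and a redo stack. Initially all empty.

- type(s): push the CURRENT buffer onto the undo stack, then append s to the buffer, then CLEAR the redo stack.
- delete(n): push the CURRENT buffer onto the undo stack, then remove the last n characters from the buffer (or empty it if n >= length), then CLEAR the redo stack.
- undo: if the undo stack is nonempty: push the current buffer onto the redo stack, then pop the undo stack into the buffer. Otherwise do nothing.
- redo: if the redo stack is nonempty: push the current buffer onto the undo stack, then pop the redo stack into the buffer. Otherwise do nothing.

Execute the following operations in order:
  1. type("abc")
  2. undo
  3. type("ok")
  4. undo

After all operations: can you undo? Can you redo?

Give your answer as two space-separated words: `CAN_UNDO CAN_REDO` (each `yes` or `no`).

After op 1 (type): buf='abc' undo_depth=1 redo_depth=0
After op 2 (undo): buf='(empty)' undo_depth=0 redo_depth=1
After op 3 (type): buf='ok' undo_depth=1 redo_depth=0
After op 4 (undo): buf='(empty)' undo_depth=0 redo_depth=1

Answer: no yes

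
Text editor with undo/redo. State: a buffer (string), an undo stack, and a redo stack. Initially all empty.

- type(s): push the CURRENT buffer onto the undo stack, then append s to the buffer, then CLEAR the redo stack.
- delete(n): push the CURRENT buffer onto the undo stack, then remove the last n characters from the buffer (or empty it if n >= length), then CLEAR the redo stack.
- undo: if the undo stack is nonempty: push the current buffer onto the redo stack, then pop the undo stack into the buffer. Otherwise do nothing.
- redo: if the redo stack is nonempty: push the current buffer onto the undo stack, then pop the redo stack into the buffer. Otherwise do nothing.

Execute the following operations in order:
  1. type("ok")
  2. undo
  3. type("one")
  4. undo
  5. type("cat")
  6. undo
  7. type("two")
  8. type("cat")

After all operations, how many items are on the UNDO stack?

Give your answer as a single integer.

Answer: 2

Derivation:
After op 1 (type): buf='ok' undo_depth=1 redo_depth=0
After op 2 (undo): buf='(empty)' undo_depth=0 redo_depth=1
After op 3 (type): buf='one' undo_depth=1 redo_depth=0
After op 4 (undo): buf='(empty)' undo_depth=0 redo_depth=1
After op 5 (type): buf='cat' undo_depth=1 redo_depth=0
After op 6 (undo): buf='(empty)' undo_depth=0 redo_depth=1
After op 7 (type): buf='two' undo_depth=1 redo_depth=0
After op 8 (type): buf='twocat' undo_depth=2 redo_depth=0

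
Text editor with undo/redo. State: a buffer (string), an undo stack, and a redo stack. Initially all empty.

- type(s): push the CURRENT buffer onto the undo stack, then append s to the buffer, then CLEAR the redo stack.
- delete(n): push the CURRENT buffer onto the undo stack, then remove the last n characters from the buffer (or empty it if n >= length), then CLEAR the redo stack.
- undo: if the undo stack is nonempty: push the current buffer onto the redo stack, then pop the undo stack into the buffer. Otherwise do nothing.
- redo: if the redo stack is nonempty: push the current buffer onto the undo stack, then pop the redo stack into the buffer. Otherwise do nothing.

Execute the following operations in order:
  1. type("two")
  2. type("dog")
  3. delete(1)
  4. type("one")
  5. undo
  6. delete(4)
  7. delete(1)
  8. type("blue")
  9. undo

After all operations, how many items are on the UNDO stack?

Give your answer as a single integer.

Answer: 5

Derivation:
After op 1 (type): buf='two' undo_depth=1 redo_depth=0
After op 2 (type): buf='twodog' undo_depth=2 redo_depth=0
After op 3 (delete): buf='twodo' undo_depth=3 redo_depth=0
After op 4 (type): buf='twodoone' undo_depth=4 redo_depth=0
After op 5 (undo): buf='twodo' undo_depth=3 redo_depth=1
After op 6 (delete): buf='t' undo_depth=4 redo_depth=0
After op 7 (delete): buf='(empty)' undo_depth=5 redo_depth=0
After op 8 (type): buf='blue' undo_depth=6 redo_depth=0
After op 9 (undo): buf='(empty)' undo_depth=5 redo_depth=1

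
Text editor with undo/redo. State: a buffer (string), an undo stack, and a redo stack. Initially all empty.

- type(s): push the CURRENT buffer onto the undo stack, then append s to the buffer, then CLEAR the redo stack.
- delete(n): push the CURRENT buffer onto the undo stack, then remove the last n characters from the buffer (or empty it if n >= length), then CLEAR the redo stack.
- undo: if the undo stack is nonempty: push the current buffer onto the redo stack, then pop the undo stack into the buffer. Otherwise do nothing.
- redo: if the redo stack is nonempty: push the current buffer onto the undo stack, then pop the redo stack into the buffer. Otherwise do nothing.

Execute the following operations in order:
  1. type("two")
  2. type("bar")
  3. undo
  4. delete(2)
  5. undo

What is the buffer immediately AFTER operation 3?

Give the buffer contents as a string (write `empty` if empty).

After op 1 (type): buf='two' undo_depth=1 redo_depth=0
After op 2 (type): buf='twobar' undo_depth=2 redo_depth=0
After op 3 (undo): buf='two' undo_depth=1 redo_depth=1

Answer: two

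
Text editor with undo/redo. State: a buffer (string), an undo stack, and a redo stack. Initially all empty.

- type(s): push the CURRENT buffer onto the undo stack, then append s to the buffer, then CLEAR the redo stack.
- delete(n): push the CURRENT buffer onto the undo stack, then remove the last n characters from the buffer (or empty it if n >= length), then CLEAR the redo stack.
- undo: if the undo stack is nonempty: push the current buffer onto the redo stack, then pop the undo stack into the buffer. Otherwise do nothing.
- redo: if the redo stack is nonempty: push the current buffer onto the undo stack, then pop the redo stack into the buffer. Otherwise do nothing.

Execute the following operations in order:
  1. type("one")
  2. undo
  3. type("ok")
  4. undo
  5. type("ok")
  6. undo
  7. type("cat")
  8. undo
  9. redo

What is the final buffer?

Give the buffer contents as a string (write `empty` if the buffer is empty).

After op 1 (type): buf='one' undo_depth=1 redo_depth=0
After op 2 (undo): buf='(empty)' undo_depth=0 redo_depth=1
After op 3 (type): buf='ok' undo_depth=1 redo_depth=0
After op 4 (undo): buf='(empty)' undo_depth=0 redo_depth=1
After op 5 (type): buf='ok' undo_depth=1 redo_depth=0
After op 6 (undo): buf='(empty)' undo_depth=0 redo_depth=1
After op 7 (type): buf='cat' undo_depth=1 redo_depth=0
After op 8 (undo): buf='(empty)' undo_depth=0 redo_depth=1
After op 9 (redo): buf='cat' undo_depth=1 redo_depth=0

Answer: cat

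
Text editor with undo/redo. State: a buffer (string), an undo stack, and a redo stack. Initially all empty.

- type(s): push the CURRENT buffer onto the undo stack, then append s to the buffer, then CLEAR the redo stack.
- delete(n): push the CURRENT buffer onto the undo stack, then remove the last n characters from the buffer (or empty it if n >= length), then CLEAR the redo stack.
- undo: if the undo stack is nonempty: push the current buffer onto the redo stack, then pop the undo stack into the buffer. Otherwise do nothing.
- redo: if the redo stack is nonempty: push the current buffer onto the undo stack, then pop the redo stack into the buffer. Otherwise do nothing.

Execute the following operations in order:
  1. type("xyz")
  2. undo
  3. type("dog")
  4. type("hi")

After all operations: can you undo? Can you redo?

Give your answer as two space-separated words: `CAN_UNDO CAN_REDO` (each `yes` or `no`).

After op 1 (type): buf='xyz' undo_depth=1 redo_depth=0
After op 2 (undo): buf='(empty)' undo_depth=0 redo_depth=1
After op 3 (type): buf='dog' undo_depth=1 redo_depth=0
After op 4 (type): buf='doghi' undo_depth=2 redo_depth=0

Answer: yes no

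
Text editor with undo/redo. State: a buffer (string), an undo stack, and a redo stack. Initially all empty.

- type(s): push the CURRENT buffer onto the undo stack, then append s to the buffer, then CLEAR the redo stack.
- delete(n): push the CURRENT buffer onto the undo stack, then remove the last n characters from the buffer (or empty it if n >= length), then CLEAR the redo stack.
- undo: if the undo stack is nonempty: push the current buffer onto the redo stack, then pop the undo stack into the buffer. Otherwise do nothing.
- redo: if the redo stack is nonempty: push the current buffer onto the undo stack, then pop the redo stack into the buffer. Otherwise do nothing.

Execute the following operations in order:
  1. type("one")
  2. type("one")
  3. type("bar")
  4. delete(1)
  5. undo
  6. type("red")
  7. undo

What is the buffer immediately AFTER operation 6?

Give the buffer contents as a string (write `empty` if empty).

After op 1 (type): buf='one' undo_depth=1 redo_depth=0
After op 2 (type): buf='oneone' undo_depth=2 redo_depth=0
After op 3 (type): buf='oneonebar' undo_depth=3 redo_depth=0
After op 4 (delete): buf='oneoneba' undo_depth=4 redo_depth=0
After op 5 (undo): buf='oneonebar' undo_depth=3 redo_depth=1
After op 6 (type): buf='oneonebarred' undo_depth=4 redo_depth=0

Answer: oneonebarred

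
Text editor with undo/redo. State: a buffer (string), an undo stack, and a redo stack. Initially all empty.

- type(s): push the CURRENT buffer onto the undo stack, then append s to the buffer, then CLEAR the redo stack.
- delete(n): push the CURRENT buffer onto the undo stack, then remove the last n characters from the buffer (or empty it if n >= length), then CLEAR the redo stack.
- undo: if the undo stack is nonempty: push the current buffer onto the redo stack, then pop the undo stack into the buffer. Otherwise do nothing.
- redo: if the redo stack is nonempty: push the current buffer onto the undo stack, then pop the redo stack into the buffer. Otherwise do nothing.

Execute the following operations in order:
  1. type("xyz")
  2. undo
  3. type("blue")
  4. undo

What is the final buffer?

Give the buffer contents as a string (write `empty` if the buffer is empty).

After op 1 (type): buf='xyz' undo_depth=1 redo_depth=0
After op 2 (undo): buf='(empty)' undo_depth=0 redo_depth=1
After op 3 (type): buf='blue' undo_depth=1 redo_depth=0
After op 4 (undo): buf='(empty)' undo_depth=0 redo_depth=1

Answer: empty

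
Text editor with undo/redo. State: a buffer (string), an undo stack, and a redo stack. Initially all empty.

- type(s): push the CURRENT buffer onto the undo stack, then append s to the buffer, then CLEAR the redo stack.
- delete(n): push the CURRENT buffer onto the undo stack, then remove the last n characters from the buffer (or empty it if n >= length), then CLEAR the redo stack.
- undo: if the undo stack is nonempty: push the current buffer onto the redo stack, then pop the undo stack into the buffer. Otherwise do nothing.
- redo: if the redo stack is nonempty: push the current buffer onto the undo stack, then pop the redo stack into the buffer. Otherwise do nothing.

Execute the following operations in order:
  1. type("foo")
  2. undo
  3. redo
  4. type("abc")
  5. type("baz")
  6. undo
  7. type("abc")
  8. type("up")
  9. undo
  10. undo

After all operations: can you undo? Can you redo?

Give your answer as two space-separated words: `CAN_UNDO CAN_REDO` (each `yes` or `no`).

After op 1 (type): buf='foo' undo_depth=1 redo_depth=0
After op 2 (undo): buf='(empty)' undo_depth=0 redo_depth=1
After op 3 (redo): buf='foo' undo_depth=1 redo_depth=0
After op 4 (type): buf='fooabc' undo_depth=2 redo_depth=0
After op 5 (type): buf='fooabcbaz' undo_depth=3 redo_depth=0
After op 6 (undo): buf='fooabc' undo_depth=2 redo_depth=1
After op 7 (type): buf='fooabcabc' undo_depth=3 redo_depth=0
After op 8 (type): buf='fooabcabcup' undo_depth=4 redo_depth=0
After op 9 (undo): buf='fooabcabc' undo_depth=3 redo_depth=1
After op 10 (undo): buf='fooabc' undo_depth=2 redo_depth=2

Answer: yes yes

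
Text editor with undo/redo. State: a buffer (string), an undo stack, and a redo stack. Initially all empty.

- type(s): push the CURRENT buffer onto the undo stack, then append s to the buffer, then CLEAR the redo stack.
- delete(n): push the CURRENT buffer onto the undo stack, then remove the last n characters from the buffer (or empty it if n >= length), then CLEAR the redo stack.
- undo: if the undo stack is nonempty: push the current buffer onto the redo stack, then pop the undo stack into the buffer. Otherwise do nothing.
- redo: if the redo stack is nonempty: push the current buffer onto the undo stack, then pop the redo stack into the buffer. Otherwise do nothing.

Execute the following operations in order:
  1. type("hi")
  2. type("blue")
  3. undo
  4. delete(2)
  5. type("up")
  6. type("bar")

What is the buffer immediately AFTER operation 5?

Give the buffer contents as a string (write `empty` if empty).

After op 1 (type): buf='hi' undo_depth=1 redo_depth=0
After op 2 (type): buf='hiblue' undo_depth=2 redo_depth=0
After op 3 (undo): buf='hi' undo_depth=1 redo_depth=1
After op 4 (delete): buf='(empty)' undo_depth=2 redo_depth=0
After op 5 (type): buf='up' undo_depth=3 redo_depth=0

Answer: up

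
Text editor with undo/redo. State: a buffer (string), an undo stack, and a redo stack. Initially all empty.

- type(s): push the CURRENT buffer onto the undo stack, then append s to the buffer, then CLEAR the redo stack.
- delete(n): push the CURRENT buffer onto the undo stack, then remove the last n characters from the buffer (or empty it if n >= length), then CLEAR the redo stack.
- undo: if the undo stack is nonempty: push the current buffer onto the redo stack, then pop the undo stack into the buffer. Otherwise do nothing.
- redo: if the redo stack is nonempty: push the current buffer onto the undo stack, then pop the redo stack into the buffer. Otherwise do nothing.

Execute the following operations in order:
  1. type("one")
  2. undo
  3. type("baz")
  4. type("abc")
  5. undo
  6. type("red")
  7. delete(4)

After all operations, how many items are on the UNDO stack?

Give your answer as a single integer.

Answer: 3

Derivation:
After op 1 (type): buf='one' undo_depth=1 redo_depth=0
After op 2 (undo): buf='(empty)' undo_depth=0 redo_depth=1
After op 3 (type): buf='baz' undo_depth=1 redo_depth=0
After op 4 (type): buf='bazabc' undo_depth=2 redo_depth=0
After op 5 (undo): buf='baz' undo_depth=1 redo_depth=1
After op 6 (type): buf='bazred' undo_depth=2 redo_depth=0
After op 7 (delete): buf='ba' undo_depth=3 redo_depth=0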